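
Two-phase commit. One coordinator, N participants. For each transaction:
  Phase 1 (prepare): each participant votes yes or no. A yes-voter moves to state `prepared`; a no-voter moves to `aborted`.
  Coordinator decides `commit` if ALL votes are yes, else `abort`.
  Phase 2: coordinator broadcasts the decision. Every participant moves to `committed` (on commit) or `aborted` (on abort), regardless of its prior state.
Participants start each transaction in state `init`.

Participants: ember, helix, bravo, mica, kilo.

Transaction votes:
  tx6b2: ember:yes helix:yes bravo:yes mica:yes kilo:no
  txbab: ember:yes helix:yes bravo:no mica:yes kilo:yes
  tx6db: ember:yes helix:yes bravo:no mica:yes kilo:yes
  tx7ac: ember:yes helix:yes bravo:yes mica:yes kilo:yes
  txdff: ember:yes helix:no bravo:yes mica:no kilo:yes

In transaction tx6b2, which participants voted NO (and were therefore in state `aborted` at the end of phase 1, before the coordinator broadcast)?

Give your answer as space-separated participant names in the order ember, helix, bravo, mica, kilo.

Txn tx6b2 phase 1: ember yes -> prepared; helix yes -> prepared; bravo yes -> prepared; mica yes -> prepared; kilo no -> aborted

Answer: kilo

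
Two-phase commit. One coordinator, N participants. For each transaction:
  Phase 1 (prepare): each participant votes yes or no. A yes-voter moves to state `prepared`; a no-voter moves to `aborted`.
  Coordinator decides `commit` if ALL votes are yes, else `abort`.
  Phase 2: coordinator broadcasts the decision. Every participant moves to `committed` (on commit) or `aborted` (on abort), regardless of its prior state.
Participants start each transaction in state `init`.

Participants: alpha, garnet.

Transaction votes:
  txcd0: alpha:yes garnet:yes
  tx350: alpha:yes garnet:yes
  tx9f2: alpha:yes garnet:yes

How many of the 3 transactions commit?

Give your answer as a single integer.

Answer: 3

Derivation:
txcd0: all yes -> commit (commits=1)
tx350: all yes -> commit (commits=2)
tx9f2: all yes -> commit (commits=3)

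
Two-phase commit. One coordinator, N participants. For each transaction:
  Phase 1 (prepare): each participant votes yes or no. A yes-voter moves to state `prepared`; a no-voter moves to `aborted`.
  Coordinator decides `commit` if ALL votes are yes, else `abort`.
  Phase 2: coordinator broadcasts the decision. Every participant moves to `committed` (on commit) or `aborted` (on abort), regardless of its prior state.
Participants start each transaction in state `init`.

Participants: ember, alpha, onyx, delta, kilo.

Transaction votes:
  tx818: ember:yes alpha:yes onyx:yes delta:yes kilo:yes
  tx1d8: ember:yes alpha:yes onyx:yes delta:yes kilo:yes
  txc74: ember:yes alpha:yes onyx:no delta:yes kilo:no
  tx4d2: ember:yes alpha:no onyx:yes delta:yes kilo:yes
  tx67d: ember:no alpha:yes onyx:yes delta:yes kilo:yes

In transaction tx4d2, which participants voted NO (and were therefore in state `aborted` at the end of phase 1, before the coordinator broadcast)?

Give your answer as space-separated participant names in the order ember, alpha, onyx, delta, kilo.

Answer: alpha

Derivation:
Txn tx4d2 phase 1: ember yes -> prepared; alpha no -> aborted; onyx yes -> prepared; delta yes -> prepared; kilo yes -> prepared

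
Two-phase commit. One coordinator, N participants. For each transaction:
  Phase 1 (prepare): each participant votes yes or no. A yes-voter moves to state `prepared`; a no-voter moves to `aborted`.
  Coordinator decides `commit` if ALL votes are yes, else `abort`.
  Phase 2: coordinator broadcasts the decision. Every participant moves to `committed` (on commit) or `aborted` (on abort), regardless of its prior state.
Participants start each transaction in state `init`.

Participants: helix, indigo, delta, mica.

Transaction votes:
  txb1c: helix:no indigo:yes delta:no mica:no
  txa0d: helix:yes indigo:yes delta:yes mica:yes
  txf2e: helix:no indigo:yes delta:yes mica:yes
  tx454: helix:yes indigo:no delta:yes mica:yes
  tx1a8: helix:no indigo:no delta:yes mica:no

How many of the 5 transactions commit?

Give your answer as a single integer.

Answer: 1

Derivation:
txb1c: no from helix, delta, mica -> abort (commits=0)
txa0d: all yes -> commit (commits=1)
txf2e: no from helix -> abort (commits=1)
tx454: no from indigo -> abort (commits=1)
tx1a8: no from helix, indigo, mica -> abort (commits=1)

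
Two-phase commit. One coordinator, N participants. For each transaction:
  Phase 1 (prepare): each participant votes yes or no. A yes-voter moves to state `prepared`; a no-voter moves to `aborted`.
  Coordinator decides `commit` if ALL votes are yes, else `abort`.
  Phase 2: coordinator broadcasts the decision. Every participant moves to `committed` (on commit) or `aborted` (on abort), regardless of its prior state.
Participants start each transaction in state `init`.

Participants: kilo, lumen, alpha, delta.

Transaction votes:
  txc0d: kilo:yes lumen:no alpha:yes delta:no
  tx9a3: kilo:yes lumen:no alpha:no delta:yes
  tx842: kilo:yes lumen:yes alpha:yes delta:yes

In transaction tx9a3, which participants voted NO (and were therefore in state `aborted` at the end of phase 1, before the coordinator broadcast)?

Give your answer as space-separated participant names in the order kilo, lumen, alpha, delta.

Answer: lumen alpha

Derivation:
Txn tx9a3 phase 1: kilo yes -> prepared; lumen no -> aborted; alpha no -> aborted; delta yes -> prepared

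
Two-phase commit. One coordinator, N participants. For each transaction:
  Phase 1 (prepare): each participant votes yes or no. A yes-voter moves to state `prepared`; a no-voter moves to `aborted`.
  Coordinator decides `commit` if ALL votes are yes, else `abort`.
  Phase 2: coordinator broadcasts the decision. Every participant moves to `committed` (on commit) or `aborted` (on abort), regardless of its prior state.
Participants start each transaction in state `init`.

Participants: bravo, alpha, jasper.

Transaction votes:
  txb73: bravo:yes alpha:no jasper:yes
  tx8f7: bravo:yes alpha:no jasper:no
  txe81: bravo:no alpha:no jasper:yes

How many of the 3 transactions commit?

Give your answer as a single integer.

Answer: 0

Derivation:
txb73: no from alpha -> abort (commits=0)
tx8f7: no from alpha, jasper -> abort (commits=0)
txe81: no from bravo, alpha -> abort (commits=0)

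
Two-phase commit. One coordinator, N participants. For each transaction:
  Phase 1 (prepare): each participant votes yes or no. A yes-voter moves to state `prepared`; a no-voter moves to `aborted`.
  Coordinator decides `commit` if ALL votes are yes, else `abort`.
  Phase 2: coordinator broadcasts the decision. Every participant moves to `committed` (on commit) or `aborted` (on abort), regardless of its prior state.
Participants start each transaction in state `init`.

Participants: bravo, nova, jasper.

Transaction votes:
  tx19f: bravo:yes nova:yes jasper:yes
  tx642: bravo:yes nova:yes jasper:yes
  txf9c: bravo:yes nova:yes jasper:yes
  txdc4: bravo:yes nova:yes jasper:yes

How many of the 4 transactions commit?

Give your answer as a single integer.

Answer: 4

Derivation:
tx19f: all yes -> commit (commits=1)
tx642: all yes -> commit (commits=2)
txf9c: all yes -> commit (commits=3)
txdc4: all yes -> commit (commits=4)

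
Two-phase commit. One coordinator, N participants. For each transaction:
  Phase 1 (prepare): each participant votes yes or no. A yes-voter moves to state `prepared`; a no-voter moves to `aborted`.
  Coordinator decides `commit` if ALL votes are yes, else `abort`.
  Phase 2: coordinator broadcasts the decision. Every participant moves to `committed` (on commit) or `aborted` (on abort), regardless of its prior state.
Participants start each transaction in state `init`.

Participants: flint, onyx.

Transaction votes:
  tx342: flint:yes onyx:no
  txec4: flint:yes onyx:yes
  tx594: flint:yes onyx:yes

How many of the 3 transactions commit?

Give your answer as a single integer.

Answer: 2

Derivation:
tx342: no from onyx -> abort (commits=0)
txec4: all yes -> commit (commits=1)
tx594: all yes -> commit (commits=2)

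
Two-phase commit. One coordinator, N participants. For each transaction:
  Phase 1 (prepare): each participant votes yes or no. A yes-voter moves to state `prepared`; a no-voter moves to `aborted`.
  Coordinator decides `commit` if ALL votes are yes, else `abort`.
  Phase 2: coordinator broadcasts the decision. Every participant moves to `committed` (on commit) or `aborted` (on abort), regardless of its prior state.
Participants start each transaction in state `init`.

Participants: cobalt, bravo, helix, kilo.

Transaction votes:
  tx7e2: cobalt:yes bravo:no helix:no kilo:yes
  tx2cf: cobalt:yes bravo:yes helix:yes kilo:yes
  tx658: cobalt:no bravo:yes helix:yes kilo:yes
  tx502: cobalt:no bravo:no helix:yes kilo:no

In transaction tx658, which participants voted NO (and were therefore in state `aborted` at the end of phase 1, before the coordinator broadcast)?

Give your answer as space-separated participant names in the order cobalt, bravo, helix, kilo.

Answer: cobalt

Derivation:
Txn tx658 phase 1: cobalt no -> aborted; bravo yes -> prepared; helix yes -> prepared; kilo yes -> prepared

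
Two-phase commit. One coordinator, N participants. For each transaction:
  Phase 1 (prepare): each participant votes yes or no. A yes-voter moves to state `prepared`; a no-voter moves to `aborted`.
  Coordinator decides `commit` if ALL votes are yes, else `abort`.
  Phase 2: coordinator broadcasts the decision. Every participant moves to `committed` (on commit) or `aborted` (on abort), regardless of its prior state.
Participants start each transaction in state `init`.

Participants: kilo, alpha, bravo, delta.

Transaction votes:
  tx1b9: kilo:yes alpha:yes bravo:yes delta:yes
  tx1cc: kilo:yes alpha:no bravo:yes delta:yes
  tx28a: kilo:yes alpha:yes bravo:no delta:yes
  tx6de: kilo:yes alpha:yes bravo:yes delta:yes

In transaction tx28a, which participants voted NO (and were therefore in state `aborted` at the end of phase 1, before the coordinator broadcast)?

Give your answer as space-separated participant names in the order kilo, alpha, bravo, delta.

Txn tx28a phase 1: kilo yes -> prepared; alpha yes -> prepared; bravo no -> aborted; delta yes -> prepared

Answer: bravo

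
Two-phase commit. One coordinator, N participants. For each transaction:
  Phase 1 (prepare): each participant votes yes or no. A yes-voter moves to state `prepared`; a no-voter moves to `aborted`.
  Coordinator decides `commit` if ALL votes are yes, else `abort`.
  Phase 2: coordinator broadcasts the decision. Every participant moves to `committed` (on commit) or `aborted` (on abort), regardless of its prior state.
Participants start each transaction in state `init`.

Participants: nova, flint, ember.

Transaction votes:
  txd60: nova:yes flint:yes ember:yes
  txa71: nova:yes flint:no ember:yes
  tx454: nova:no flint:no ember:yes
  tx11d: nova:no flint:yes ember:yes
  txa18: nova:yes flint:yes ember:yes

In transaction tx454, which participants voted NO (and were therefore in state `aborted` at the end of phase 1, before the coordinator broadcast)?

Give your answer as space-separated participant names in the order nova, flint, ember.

Txn tx454 phase 1: nova no -> aborted; flint no -> aborted; ember yes -> prepared

Answer: nova flint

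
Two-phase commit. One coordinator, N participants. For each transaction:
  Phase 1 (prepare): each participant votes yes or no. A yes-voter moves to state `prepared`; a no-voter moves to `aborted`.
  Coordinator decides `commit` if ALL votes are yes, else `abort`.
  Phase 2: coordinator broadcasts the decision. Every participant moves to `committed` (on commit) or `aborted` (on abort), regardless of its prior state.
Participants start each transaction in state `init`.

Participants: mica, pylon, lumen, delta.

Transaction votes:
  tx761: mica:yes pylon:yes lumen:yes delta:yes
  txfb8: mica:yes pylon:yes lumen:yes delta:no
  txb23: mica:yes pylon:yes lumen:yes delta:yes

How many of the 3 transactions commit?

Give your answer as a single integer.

tx761: all yes -> commit (commits=1)
txfb8: no from delta -> abort (commits=1)
txb23: all yes -> commit (commits=2)

Answer: 2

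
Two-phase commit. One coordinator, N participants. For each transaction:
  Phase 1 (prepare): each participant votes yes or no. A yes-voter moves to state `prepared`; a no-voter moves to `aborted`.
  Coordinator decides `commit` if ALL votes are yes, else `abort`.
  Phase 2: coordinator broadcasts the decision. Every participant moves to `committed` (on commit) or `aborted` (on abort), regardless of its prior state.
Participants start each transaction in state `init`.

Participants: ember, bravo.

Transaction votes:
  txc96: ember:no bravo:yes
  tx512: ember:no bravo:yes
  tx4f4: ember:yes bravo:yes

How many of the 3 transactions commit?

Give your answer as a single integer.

Answer: 1

Derivation:
txc96: no from ember -> abort (commits=0)
tx512: no from ember -> abort (commits=0)
tx4f4: all yes -> commit (commits=1)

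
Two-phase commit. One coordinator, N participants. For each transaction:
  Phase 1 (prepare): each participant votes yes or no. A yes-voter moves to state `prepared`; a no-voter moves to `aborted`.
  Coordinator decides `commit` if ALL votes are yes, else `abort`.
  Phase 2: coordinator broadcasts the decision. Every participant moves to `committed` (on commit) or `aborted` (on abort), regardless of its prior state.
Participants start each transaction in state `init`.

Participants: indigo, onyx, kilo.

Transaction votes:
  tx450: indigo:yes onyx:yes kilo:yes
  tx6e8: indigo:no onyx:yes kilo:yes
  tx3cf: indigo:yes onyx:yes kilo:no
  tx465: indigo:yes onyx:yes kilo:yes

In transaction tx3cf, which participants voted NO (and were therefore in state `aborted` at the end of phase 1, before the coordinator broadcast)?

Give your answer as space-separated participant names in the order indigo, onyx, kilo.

Txn tx3cf phase 1: indigo yes -> prepared; onyx yes -> prepared; kilo no -> aborted

Answer: kilo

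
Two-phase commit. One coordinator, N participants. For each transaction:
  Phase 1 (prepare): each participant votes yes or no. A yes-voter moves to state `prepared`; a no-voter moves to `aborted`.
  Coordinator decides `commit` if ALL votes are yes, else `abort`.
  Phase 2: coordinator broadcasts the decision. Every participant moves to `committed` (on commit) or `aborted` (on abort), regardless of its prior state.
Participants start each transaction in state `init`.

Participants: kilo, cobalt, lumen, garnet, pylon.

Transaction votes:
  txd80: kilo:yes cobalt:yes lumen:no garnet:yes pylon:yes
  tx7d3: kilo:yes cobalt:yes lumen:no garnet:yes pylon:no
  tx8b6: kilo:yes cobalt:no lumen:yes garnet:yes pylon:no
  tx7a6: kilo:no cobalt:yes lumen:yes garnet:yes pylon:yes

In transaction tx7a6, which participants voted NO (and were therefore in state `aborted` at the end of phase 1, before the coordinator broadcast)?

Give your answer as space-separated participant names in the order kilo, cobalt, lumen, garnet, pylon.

Txn tx7a6 phase 1: kilo no -> aborted; cobalt yes -> prepared; lumen yes -> prepared; garnet yes -> prepared; pylon yes -> prepared

Answer: kilo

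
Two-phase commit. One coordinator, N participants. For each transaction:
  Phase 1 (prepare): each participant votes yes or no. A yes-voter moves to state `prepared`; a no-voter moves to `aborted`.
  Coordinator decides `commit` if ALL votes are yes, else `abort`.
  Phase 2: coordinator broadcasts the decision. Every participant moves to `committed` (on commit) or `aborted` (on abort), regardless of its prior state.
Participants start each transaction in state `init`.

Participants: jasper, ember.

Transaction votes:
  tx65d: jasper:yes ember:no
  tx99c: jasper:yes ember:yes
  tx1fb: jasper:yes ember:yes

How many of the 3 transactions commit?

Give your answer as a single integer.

tx65d: no from ember -> abort (commits=0)
tx99c: all yes -> commit (commits=1)
tx1fb: all yes -> commit (commits=2)

Answer: 2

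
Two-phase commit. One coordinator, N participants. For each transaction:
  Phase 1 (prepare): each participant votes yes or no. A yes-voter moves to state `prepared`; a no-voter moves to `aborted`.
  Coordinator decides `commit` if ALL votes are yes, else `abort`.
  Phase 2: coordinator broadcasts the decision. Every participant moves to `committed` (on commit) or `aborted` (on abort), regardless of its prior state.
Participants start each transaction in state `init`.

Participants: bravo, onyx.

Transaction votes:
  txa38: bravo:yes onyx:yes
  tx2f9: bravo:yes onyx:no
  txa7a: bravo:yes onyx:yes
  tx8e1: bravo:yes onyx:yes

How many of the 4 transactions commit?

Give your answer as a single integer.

txa38: all yes -> commit (commits=1)
tx2f9: no from onyx -> abort (commits=1)
txa7a: all yes -> commit (commits=2)
tx8e1: all yes -> commit (commits=3)

Answer: 3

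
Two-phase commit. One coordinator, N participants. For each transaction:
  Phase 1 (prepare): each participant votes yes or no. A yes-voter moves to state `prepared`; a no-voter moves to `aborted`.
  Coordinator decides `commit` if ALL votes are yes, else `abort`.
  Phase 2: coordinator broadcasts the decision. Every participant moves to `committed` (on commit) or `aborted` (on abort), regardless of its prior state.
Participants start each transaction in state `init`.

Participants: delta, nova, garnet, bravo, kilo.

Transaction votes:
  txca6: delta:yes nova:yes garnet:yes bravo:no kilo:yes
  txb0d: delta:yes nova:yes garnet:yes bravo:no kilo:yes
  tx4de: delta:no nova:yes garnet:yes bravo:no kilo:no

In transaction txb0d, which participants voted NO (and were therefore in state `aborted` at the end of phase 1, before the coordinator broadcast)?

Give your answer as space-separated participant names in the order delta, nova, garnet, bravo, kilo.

Answer: bravo

Derivation:
Txn txb0d phase 1: delta yes -> prepared; nova yes -> prepared; garnet yes -> prepared; bravo no -> aborted; kilo yes -> prepared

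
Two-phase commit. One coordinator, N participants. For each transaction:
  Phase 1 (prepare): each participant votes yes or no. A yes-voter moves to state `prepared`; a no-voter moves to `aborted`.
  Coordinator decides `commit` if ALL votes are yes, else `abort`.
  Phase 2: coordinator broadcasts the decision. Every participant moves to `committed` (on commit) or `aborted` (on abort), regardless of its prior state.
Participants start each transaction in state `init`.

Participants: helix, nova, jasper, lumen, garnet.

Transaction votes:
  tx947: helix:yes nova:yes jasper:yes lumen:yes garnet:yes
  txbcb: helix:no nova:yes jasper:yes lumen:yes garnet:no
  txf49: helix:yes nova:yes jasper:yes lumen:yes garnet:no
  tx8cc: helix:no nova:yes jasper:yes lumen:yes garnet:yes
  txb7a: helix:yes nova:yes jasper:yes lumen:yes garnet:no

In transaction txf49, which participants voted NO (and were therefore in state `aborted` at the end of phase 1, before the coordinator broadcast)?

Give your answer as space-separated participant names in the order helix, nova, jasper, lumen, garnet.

Answer: garnet

Derivation:
Txn txf49 phase 1: helix yes -> prepared; nova yes -> prepared; jasper yes -> prepared; lumen yes -> prepared; garnet no -> aborted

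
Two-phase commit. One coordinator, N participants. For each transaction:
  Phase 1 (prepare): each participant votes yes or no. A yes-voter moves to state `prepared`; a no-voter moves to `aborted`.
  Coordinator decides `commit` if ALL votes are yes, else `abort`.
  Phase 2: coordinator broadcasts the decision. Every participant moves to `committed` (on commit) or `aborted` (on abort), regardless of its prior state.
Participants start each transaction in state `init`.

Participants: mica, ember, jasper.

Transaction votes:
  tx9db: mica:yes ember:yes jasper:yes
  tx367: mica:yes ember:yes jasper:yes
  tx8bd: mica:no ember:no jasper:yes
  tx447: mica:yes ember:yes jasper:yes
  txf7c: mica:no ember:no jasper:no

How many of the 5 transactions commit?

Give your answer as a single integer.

Answer: 3

Derivation:
tx9db: all yes -> commit (commits=1)
tx367: all yes -> commit (commits=2)
tx8bd: no from mica, ember -> abort (commits=2)
tx447: all yes -> commit (commits=3)
txf7c: no from mica, ember, jasper -> abort (commits=3)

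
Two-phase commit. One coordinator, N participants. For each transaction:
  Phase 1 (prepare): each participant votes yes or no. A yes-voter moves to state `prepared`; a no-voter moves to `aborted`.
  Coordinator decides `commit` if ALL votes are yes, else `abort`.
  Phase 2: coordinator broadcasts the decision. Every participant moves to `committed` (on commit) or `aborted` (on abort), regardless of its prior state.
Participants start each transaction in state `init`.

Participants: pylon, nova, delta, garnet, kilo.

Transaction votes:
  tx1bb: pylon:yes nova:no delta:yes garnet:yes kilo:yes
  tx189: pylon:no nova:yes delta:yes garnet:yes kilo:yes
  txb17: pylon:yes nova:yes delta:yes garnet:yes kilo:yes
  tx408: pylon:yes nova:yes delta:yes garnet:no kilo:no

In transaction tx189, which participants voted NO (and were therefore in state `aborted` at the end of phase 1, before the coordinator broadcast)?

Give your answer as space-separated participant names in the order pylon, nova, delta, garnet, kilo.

Txn tx189 phase 1: pylon no -> aborted; nova yes -> prepared; delta yes -> prepared; garnet yes -> prepared; kilo yes -> prepared

Answer: pylon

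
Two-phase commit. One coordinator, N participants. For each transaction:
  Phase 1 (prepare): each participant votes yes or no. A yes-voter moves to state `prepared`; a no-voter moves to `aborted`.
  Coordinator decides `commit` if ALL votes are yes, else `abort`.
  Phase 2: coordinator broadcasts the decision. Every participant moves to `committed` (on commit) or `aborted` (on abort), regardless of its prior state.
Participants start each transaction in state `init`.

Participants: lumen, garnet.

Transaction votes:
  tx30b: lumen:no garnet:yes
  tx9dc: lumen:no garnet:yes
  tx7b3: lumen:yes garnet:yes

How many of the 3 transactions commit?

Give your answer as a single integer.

Answer: 1

Derivation:
tx30b: no from lumen -> abort (commits=0)
tx9dc: no from lumen -> abort (commits=0)
tx7b3: all yes -> commit (commits=1)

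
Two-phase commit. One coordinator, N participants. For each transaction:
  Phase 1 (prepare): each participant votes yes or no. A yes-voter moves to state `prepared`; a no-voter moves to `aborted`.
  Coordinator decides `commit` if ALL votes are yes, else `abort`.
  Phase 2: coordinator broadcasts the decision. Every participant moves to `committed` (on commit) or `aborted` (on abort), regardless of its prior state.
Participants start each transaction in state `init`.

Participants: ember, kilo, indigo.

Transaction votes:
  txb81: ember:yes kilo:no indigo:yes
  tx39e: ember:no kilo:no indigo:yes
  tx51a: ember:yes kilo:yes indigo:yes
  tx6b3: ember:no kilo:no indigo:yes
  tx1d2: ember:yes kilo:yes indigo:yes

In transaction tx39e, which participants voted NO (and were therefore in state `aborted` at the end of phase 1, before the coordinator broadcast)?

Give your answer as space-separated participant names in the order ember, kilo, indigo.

Answer: ember kilo

Derivation:
Txn tx39e phase 1: ember no -> aborted; kilo no -> aborted; indigo yes -> prepared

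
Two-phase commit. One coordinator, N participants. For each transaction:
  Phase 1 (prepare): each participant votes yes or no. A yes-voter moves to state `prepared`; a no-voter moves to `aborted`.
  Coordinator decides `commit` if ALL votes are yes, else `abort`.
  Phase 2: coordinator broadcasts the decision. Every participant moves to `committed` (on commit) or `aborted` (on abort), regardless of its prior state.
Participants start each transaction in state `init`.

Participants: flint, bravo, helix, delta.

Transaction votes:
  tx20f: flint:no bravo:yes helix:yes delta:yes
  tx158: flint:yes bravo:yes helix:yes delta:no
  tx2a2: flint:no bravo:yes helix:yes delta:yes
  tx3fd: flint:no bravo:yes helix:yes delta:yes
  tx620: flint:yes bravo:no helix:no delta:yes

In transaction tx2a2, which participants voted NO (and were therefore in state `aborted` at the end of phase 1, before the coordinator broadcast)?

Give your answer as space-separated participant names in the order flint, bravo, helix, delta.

Answer: flint

Derivation:
Txn tx2a2 phase 1: flint no -> aborted; bravo yes -> prepared; helix yes -> prepared; delta yes -> prepared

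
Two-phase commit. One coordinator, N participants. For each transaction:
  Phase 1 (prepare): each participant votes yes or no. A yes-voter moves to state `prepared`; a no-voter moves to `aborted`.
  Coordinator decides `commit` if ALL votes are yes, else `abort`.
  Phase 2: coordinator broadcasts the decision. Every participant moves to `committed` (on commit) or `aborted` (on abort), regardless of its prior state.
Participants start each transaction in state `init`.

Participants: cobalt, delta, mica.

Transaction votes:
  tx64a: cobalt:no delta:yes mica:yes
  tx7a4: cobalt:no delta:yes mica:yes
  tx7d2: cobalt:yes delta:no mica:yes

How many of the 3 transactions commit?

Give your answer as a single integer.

Answer: 0

Derivation:
tx64a: no from cobalt -> abort (commits=0)
tx7a4: no from cobalt -> abort (commits=0)
tx7d2: no from delta -> abort (commits=0)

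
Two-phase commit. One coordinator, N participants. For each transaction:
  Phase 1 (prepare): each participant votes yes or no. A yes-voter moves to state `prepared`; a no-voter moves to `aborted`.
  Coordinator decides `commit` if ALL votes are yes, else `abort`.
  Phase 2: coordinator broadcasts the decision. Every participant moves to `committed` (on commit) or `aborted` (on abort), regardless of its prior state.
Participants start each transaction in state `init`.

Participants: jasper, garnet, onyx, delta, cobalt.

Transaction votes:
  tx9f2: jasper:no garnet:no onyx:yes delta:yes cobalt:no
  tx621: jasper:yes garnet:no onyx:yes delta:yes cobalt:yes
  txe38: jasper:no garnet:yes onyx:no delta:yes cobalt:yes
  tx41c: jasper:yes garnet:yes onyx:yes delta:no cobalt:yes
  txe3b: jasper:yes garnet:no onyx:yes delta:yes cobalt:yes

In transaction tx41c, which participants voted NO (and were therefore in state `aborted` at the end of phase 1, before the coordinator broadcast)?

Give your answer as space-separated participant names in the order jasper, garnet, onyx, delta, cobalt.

Answer: delta

Derivation:
Txn tx41c phase 1: jasper yes -> prepared; garnet yes -> prepared; onyx yes -> prepared; delta no -> aborted; cobalt yes -> prepared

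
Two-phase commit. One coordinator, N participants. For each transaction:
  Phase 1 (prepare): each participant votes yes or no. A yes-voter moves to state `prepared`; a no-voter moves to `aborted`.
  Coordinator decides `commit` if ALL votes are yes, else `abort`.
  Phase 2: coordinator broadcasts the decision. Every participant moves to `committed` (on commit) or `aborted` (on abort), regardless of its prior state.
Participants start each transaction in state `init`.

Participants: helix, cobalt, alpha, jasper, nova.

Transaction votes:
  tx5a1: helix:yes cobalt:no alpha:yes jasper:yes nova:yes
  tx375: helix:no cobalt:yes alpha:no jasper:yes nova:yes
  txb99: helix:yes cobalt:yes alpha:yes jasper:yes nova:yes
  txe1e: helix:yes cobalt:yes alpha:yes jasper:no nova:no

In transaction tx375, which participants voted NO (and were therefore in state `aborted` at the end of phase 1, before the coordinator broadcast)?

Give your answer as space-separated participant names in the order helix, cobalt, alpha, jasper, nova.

Txn tx375 phase 1: helix no -> aborted; cobalt yes -> prepared; alpha no -> aborted; jasper yes -> prepared; nova yes -> prepared

Answer: helix alpha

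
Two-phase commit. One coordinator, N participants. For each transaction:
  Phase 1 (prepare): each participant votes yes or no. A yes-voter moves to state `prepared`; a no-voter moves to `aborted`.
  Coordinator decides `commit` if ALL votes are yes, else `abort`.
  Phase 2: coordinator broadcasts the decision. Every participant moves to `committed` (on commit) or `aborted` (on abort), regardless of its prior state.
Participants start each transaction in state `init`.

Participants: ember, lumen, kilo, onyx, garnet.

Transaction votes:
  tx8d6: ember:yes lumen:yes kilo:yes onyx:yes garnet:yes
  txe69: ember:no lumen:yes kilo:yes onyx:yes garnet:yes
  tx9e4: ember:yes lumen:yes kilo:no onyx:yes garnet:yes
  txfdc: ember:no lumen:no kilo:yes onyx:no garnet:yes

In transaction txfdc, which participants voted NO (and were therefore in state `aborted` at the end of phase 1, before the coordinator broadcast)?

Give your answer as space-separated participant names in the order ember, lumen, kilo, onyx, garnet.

Answer: ember lumen onyx

Derivation:
Txn txfdc phase 1: ember no -> aborted; lumen no -> aborted; kilo yes -> prepared; onyx no -> aborted; garnet yes -> prepared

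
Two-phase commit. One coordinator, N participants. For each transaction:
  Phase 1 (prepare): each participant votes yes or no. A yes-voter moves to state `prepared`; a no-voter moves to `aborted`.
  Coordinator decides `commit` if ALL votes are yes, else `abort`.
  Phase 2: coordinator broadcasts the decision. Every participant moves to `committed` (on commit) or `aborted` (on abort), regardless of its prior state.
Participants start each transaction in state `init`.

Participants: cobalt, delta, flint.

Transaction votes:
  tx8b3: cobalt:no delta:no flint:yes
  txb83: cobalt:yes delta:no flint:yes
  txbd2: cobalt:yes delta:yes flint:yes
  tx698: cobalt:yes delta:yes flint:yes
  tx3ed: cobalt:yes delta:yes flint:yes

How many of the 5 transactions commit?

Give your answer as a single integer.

Answer: 3

Derivation:
tx8b3: no from cobalt, delta -> abort (commits=0)
txb83: no from delta -> abort (commits=0)
txbd2: all yes -> commit (commits=1)
tx698: all yes -> commit (commits=2)
tx3ed: all yes -> commit (commits=3)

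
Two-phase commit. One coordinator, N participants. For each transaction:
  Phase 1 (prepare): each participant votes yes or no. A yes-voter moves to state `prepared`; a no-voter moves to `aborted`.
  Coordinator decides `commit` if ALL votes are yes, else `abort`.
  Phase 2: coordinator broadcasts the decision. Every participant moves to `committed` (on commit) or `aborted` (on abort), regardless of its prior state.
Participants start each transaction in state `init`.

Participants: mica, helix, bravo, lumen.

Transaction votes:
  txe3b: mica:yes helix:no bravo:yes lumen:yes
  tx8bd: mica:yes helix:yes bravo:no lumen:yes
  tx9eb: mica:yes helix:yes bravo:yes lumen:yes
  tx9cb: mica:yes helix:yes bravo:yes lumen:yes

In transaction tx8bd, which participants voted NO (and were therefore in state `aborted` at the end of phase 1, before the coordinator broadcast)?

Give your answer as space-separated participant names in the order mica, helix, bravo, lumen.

Answer: bravo

Derivation:
Txn tx8bd phase 1: mica yes -> prepared; helix yes -> prepared; bravo no -> aborted; lumen yes -> prepared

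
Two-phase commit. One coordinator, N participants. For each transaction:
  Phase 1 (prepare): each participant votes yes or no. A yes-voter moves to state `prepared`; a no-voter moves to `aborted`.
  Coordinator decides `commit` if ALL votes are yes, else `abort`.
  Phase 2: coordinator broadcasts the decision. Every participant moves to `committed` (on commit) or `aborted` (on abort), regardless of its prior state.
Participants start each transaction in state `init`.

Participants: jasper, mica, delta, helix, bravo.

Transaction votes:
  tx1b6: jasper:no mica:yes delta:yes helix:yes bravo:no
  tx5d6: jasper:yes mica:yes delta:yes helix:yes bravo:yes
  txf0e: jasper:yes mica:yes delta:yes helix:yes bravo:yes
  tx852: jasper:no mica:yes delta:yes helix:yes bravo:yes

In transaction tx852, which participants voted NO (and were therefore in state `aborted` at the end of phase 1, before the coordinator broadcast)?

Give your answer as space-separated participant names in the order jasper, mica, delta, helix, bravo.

Txn tx852 phase 1: jasper no -> aborted; mica yes -> prepared; delta yes -> prepared; helix yes -> prepared; bravo yes -> prepared

Answer: jasper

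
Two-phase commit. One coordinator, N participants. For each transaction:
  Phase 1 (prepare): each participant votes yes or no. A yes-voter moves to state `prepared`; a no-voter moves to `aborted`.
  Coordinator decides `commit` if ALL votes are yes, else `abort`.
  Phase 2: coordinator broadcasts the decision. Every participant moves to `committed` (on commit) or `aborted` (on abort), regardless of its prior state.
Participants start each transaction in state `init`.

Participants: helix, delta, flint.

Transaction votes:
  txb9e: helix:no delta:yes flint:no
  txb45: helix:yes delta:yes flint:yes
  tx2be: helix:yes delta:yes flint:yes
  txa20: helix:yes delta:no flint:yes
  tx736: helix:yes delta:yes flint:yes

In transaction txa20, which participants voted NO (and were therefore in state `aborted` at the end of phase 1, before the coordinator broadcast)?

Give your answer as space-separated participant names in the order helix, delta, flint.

Txn txa20 phase 1: helix yes -> prepared; delta no -> aborted; flint yes -> prepared

Answer: delta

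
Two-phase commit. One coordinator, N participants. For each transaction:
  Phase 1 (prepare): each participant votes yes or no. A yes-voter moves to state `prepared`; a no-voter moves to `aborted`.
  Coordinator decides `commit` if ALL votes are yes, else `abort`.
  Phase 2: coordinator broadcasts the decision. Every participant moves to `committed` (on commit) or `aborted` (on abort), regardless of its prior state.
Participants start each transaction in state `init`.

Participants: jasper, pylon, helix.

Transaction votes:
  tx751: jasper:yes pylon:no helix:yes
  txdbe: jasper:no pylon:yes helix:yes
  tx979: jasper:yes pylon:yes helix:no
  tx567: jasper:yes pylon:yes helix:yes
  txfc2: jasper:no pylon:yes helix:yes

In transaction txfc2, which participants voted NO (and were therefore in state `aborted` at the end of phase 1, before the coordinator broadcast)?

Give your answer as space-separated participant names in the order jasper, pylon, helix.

Txn txfc2 phase 1: jasper no -> aborted; pylon yes -> prepared; helix yes -> prepared

Answer: jasper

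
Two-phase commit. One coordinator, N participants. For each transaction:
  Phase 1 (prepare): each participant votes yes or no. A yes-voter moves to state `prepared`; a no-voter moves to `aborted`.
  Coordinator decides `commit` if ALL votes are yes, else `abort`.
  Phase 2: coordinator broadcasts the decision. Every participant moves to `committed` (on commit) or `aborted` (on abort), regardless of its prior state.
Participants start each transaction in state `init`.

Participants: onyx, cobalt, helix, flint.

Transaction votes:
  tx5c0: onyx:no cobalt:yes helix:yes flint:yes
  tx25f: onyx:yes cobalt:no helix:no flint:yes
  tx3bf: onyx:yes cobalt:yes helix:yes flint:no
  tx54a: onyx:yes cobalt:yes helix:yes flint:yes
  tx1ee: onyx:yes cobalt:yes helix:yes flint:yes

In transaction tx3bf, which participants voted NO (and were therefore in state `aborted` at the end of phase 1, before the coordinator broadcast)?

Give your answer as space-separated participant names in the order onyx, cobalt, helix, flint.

Txn tx3bf phase 1: onyx yes -> prepared; cobalt yes -> prepared; helix yes -> prepared; flint no -> aborted

Answer: flint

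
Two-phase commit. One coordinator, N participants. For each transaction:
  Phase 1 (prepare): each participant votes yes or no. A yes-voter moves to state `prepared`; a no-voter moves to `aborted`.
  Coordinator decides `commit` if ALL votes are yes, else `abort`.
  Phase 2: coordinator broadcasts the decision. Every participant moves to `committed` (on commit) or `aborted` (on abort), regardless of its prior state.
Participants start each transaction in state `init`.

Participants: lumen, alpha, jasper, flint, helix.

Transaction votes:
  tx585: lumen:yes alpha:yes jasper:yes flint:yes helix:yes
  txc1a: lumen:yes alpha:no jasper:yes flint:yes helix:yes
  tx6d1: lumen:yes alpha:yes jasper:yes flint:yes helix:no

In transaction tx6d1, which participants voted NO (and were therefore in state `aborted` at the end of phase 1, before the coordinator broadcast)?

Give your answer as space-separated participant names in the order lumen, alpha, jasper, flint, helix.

Answer: helix

Derivation:
Txn tx6d1 phase 1: lumen yes -> prepared; alpha yes -> prepared; jasper yes -> prepared; flint yes -> prepared; helix no -> aborted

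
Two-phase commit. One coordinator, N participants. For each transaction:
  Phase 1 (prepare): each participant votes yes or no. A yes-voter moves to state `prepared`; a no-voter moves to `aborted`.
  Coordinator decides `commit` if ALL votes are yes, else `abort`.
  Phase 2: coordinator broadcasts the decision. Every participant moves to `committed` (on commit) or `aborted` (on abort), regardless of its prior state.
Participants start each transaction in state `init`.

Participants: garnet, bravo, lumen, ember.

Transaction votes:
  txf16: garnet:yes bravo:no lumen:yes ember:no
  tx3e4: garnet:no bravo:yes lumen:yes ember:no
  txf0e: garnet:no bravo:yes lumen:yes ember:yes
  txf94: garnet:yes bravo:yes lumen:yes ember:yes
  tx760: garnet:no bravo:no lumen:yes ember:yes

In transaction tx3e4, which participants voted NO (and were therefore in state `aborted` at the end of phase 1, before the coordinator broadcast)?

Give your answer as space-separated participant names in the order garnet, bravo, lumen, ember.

Answer: garnet ember

Derivation:
Txn tx3e4 phase 1: garnet no -> aborted; bravo yes -> prepared; lumen yes -> prepared; ember no -> aborted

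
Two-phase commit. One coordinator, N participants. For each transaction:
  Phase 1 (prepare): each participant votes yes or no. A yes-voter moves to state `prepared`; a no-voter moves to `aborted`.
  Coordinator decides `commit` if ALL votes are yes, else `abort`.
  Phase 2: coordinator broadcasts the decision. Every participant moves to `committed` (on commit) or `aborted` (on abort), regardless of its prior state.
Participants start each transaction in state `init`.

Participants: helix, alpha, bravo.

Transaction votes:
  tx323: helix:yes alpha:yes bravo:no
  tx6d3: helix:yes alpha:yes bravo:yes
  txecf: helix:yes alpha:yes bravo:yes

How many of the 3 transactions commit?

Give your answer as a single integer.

tx323: no from bravo -> abort (commits=0)
tx6d3: all yes -> commit (commits=1)
txecf: all yes -> commit (commits=2)

Answer: 2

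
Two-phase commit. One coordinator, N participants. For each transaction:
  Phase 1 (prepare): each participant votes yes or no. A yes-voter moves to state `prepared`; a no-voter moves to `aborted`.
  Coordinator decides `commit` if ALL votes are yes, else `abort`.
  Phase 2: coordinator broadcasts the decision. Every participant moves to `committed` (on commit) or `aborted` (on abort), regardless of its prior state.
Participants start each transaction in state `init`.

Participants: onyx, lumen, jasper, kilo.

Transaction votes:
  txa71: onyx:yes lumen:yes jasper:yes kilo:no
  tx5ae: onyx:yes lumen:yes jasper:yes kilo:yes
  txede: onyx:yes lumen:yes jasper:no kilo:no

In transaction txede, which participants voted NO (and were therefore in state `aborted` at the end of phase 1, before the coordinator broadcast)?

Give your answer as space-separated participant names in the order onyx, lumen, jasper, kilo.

Txn txede phase 1: onyx yes -> prepared; lumen yes -> prepared; jasper no -> aborted; kilo no -> aborted

Answer: jasper kilo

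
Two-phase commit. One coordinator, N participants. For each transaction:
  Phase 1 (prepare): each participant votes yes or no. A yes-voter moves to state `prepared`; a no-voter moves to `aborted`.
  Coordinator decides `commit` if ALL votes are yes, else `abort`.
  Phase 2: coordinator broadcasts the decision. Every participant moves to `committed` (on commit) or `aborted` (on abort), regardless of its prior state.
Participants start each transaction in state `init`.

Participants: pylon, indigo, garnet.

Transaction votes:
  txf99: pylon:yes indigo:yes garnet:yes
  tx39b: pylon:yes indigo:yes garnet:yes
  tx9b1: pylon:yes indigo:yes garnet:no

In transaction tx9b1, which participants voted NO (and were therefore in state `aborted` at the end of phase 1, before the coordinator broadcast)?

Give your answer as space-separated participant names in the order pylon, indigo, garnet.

Answer: garnet

Derivation:
Txn tx9b1 phase 1: pylon yes -> prepared; indigo yes -> prepared; garnet no -> aborted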